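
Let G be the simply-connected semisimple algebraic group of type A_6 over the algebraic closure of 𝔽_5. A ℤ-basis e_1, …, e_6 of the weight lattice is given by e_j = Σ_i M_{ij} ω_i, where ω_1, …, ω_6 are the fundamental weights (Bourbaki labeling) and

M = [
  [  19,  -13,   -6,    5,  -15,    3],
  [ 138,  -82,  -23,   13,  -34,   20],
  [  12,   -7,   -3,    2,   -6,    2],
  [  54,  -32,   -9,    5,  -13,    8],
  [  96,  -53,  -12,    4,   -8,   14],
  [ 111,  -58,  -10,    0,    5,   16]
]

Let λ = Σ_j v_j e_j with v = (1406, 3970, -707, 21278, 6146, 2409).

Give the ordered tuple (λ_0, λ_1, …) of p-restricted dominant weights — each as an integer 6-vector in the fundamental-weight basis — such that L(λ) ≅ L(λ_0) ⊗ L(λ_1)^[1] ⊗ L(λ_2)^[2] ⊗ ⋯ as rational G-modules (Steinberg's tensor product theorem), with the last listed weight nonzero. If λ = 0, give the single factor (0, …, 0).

((3, 4, 1, 1, 0, 0), (4, 0, 0, 2, 4, 0), (0, 3, 3, 0, 3, 1), (1, 4, 3, 3, 1, 2), (1, 0, 2, 1, 4, 3))

Change of basis e → ω: c = M·v where v = (1406, 3970, -707, 21278, 6146, 2409):
  c_1 = 19·1406 + (-13)·(3970) + (-6)·(-707) + 5·21278 + (-15)·(6146) + 3·2409 = 773
  c_2 = 138·1406 + (-82)·(3970) + (-23)·(-707) + 13·21278 + (-34)·(6146) + 20·2409 = 579
  c_3 = 12·1406 + (-7)·(3970) + (-3)·(-707) + 2·21278 + (-6)·(6146) + 2·2409 = 1701
  c_4 = 54·1406 + (-32)·(3970) + (-9)·(-707) + 5·21278 + (-13)·(6146) + 8·2409 = 1011
  c_5 = 96·1406 + (-53)·(3970) + (-12)·(-707) + 4·21278 + (-8)·(6146) + 14·2409 = 2720
  c_6 = 111·1406 + (-58)·(3970) + (-10)·(-707) + 0·21278 + 5·6146 + 16·2409 = 2150
p = 5; digits c_i = Σ_j d_{ij}·5^j, 0 ≤ d_{ij} < 5:
  c_1 = 773 = 3·5^0 + 4·5^1 + 0·5^2 + 1·5^3 + 1·5^4
  c_2 = 579 = 4·5^0 + 0·5^1 + 3·5^2 + 4·5^3
  c_3 = 1701 = 1·5^0 + 0·5^1 + 3·5^2 + 3·5^3 + 2·5^4
  c_4 = 1011 = 1·5^0 + 2·5^1 + 0·5^2 + 3·5^3 + 1·5^4
  c_5 = 2720 = 0·5^0 + 4·5^1 + 3·5^2 + 1·5^3 + 4·5^4
  c_6 = 2150 = 0·5^0 + 0·5^1 + 1·5^2 + 2·5^3 + 3·5^4
Factor λ_0 = (3, 4, 1, 1, 0, 0)
Factor λ_1 = (4, 0, 0, 2, 4, 0)
Factor λ_2 = (0, 3, 3, 0, 3, 1)
Factor λ_3 = (1, 4, 3, 3, 1, 2)
Factor λ_4 = (1, 0, 2, 1, 4, 3)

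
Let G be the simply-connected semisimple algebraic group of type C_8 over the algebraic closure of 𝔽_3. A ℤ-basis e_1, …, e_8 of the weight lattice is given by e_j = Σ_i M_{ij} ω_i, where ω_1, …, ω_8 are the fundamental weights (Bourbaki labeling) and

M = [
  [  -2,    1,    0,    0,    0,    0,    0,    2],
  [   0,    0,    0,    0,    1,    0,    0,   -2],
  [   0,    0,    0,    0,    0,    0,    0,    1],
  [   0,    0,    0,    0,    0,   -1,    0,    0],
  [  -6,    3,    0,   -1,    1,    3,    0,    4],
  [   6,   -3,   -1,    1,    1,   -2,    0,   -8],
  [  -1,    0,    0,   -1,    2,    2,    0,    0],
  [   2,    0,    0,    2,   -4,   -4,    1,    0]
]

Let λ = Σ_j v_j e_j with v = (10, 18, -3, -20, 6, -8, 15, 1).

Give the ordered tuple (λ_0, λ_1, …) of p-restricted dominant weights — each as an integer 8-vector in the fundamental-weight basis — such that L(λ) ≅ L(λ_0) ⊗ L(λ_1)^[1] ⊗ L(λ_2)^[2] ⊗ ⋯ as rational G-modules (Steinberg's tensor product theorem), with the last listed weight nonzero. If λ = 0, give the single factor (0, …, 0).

((0, 1, 1, 2, 0, 0, 0, 0), (0, 1, 0, 2, 0, 1, 2, 1))

Compute c_i = Σ_j M_{ij} v_j with v = (10, 18, -3, -20, 6, -8, 15, 1):
  c_1 = (-2)·(10) + (1)·(18) + (0)·(-3) + (0)·(-20) + (0)·(6) + (0)·(-8) + (0)·(15) + (2)·(1) = 0
  c_2 = (0)·(10) + (0)·(18) + (0)·(-3) + (0)·(-20) + (1)·(6) + (0)·(-8) + (0)·(15) + (-2)·(1) = 4
  c_3 = (0)·(10) + (0)·(18) + (0)·(-3) + (0)·(-20) + (0)·(6) + (0)·(-8) + (0)·(15) + (1)·(1) = 1
  c_4 = (0)·(10) + (0)·(18) + (0)·(-3) + (0)·(-20) + (0)·(6) + (-1)·(-8) + (0)·(15) + (0)·(1) = 8
  c_5 = (-6)·(10) + (3)·(18) + (0)·(-3) + (-1)·(-20) + (1)·(6) + (3)·(-8) + (0)·(15) + (4)·(1) = 0
  c_6 = (6)·(10) + (-3)·(18) + (-1)·(-3) + (1)·(-20) + (1)·(6) + (-2)·(-8) + (0)·(15) + (-8)·(1) = 3
  c_7 = (-1)·(10) + (0)·(18) + (0)·(-3) + (-1)·(-20) + (2)·(6) + (2)·(-8) + (0)·(15) + (0)·(1) = 6
  c_8 = (2)·(10) + (0)·(18) + (0)·(-3) + (2)·(-20) + (-4)·(6) + (-4)·(-8) + (1)·(15) + (0)·(1) = 3
Base-3 expansion of each c_i:
  c_1 = 0
  c_2 = 4 = 1·3^0 + 1·3^1
  c_3 = 1 = 1·3^0
  c_4 = 8 = 2·3^0 + 2·3^1
  c_5 = 0
  c_6 = 3 = 0·3^0 + 1·3^1
  c_7 = 6 = 0·3^0 + 2·3^1
  c_8 = 3 = 0·3^0 + 1·3^1
p-restricted factor λ_0 = (0, 1, 1, 2, 0, 0, 0, 0)
p-restricted factor λ_1 = (0, 1, 0, 2, 0, 1, 2, 1)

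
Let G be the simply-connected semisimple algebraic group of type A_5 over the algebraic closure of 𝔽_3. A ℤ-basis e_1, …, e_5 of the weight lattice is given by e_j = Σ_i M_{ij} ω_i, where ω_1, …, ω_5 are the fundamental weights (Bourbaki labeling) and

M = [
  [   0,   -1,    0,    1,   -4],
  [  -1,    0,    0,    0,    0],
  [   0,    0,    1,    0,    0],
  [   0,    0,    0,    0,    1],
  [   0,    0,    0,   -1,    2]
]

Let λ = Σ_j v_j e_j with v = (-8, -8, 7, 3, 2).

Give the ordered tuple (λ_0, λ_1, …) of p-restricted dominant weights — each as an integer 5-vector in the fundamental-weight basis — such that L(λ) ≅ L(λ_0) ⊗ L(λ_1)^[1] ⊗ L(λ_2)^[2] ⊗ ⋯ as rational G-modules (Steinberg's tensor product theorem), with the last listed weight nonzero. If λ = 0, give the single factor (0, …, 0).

((0, 2, 1, 2, 1), (1, 2, 2, 0, 0))

Compute c_i = Σ_j M_{ij} v_j with v = (-8, -8, 7, 3, 2):
  c_1 = (0)·(-8) + (-1)·(-8) + 0·7 + 1·3 + (-4)·(2) = 3
  c_2 = (-1)·(-8) + (0)·(-8) + 0·7 + 0·3 + 0·2 = 8
  c_3 = (0)·(-8) + (0)·(-8) + 1·7 + 0·3 + 0·2 = 7
  c_4 = (0)·(-8) + (0)·(-8) + 0·7 + 0·3 + 1·2 = 2
  c_5 = (0)·(-8) + (0)·(-8) + 0·7 + (-1)·(3) + 2·2 = 1
Base-3 expansion of each c_i:
  c_1 = 3 = 0·3^0 + 1·3^1
  c_2 = 8 = 2·3^0 + 2·3^1
  c_3 = 7 = 1·3^0 + 2·3^1
  c_4 = 2 = 2·3^0
  c_5 = 1 = 1·3^0
λ_0 = (0, 2, 1, 2, 1)
λ_1 = (1, 2, 2, 0, 0)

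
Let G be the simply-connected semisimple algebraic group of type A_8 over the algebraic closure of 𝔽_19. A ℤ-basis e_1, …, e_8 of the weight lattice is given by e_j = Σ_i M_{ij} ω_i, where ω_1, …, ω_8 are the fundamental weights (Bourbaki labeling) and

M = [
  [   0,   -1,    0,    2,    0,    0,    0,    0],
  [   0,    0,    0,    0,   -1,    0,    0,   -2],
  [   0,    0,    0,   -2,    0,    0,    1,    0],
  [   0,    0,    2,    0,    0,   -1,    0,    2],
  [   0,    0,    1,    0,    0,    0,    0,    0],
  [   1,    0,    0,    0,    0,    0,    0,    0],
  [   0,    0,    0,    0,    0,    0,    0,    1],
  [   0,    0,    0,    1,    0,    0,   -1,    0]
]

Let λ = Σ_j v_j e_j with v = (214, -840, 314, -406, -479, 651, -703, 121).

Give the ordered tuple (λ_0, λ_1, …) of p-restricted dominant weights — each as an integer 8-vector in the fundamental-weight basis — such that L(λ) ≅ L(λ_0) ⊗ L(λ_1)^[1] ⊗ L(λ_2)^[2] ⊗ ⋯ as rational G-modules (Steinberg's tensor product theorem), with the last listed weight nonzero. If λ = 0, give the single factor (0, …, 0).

Converting to the ω-basis (c_i = row i of M dotted with v = (214, -840, 314, -406, -479, 651, -703, 121)):
  c_1 = (0)·(214) + (-1)·(-840) + (0)·(314) + (2)·(-406) + (0)·(-479) + (0)·(651) + (0)·(-703) + (0)·(121) = 28
  c_2 = (0)·(214) + (0)·(-840) + (0)·(314) + (0)·(-406) + (-1)·(-479) + (0)·(651) + (0)·(-703) + (-2)·(121) = 237
  c_3 = (0)·(214) + (0)·(-840) + (0)·(314) + (-2)·(-406) + (0)·(-479) + (0)·(651) + (1)·(-703) + (0)·(121) = 109
  c_4 = (0)·(214) + (0)·(-840) + (2)·(314) + (0)·(-406) + (0)·(-479) + (-1)·(651) + (0)·(-703) + (2)·(121) = 219
  c_5 = (0)·(214) + (0)·(-840) + (1)·(314) + (0)·(-406) + (0)·(-479) + (0)·(651) + (0)·(-703) + (0)·(121) = 314
  c_6 = (1)·(214) + (0)·(-840) + (0)·(314) + (0)·(-406) + (0)·(-479) + (0)·(651) + (0)·(-703) + (0)·(121) = 214
  c_7 = (0)·(214) + (0)·(-840) + (0)·(314) + (0)·(-406) + (0)·(-479) + (0)·(651) + (0)·(-703) + (1)·(121) = 121
  c_8 = (0)·(214) + (0)·(-840) + (0)·(314) + (1)·(-406) + (0)·(-479) + (0)·(651) + (-1)·(-703) + (0)·(121) = 297
Writing each c_i in base p = 19:
  c_1 = 28 = 9·19^0 + 1·19^1
  c_2 = 237 = 9·19^0 + 12·19^1
  c_3 = 109 = 14·19^0 + 5·19^1
  c_4 = 219 = 10·19^0 + 11·19^1
  c_5 = 314 = 10·19^0 + 16·19^1
  c_6 = 214 = 5·19^0 + 11·19^1
  c_7 = 121 = 7·19^0 + 6·19^1
  c_8 = 297 = 12·19^0 + 15·19^1
p-restricted factor λ_0 = (9, 9, 14, 10, 10, 5, 7, 12)
p-restricted factor λ_1 = (1, 12, 5, 11, 16, 11, 6, 15)

((9, 9, 14, 10, 10, 5, 7, 12), (1, 12, 5, 11, 16, 11, 6, 15))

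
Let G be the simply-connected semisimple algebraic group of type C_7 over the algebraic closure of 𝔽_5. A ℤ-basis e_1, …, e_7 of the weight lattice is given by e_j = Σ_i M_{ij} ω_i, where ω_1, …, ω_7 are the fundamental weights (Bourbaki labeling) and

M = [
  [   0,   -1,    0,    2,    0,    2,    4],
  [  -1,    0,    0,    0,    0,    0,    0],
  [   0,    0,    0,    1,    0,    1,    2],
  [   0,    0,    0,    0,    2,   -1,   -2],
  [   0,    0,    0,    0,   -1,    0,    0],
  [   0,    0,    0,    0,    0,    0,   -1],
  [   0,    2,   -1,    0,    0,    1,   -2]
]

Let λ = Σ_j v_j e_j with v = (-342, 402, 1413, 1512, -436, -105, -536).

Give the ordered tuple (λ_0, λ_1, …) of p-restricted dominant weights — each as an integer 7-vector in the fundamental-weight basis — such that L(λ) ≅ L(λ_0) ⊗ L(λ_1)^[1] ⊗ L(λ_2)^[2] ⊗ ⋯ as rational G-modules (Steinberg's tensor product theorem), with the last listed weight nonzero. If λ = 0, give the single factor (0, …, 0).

((3, 2, 0, 0, 1, 1, 3), (3, 3, 2, 1, 2, 2, 1), (0, 3, 3, 2, 2, 1, 4), (2, 2, 2, 2, 3, 4, 2))

Compute c_i = Σ_j M_{ij} v_j with v = (-342, 402, 1413, 1512, -436, -105, -536):
  c_1 = (0)·(-342) + (-1)·(402) + (0)·(1413) + (2)·(1512) + (0)·(-436) + (2)·(-105) + (4)·(-536) = 268
  c_2 = (-1)·(-342) + (0)·(402) + (0)·(1413) + (0)·(1512) + (0)·(-436) + (0)·(-105) + (0)·(-536) = 342
  c_3 = (0)·(-342) + (0)·(402) + (0)·(1413) + (1)·(1512) + (0)·(-436) + (1)·(-105) + (2)·(-536) = 335
  c_4 = (0)·(-342) + (0)·(402) + (0)·(1413) + (0)·(1512) + (2)·(-436) + (-1)·(-105) + (-2)·(-536) = 305
  c_5 = (0)·(-342) + (0)·(402) + (0)·(1413) + (0)·(1512) + (-1)·(-436) + (0)·(-105) + (0)·(-536) = 436
  c_6 = (0)·(-342) + (0)·(402) + (0)·(1413) + (0)·(1512) + (0)·(-436) + (0)·(-105) + (-1)·(-536) = 536
  c_7 = (0)·(-342) + (2)·(402) + (-1)·(1413) + (0)·(1512) + (0)·(-436) + (1)·(-105) + (-2)·(-536) = 358
p = 5; digits c_i = Σ_j d_{ij}·5^j, 0 ≤ d_{ij} < 5:
  c_1 = 268 = 3·5^0 + 3·5^1 + 0·5^2 + 2·5^3
  c_2 = 342 = 2·5^0 + 3·5^1 + 3·5^2 + 2·5^3
  c_3 = 335 = 0·5^0 + 2·5^1 + 3·5^2 + 2·5^3
  c_4 = 305 = 0·5^0 + 1·5^1 + 2·5^2 + 2·5^3
  c_5 = 436 = 1·5^0 + 2·5^1 + 2·5^2 + 3·5^3
  c_6 = 536 = 1·5^0 + 2·5^1 + 1·5^2 + 4·5^3
  c_7 = 358 = 3·5^0 + 1·5^1 + 4·5^2 + 2·5^3
p-restricted factor λ_0 = (3, 2, 0, 0, 1, 1, 3)
p-restricted factor λ_1 = (3, 3, 2, 1, 2, 2, 1)
p-restricted factor λ_2 = (0, 3, 3, 2, 2, 1, 4)
p-restricted factor λ_3 = (2, 2, 2, 2, 3, 4, 2)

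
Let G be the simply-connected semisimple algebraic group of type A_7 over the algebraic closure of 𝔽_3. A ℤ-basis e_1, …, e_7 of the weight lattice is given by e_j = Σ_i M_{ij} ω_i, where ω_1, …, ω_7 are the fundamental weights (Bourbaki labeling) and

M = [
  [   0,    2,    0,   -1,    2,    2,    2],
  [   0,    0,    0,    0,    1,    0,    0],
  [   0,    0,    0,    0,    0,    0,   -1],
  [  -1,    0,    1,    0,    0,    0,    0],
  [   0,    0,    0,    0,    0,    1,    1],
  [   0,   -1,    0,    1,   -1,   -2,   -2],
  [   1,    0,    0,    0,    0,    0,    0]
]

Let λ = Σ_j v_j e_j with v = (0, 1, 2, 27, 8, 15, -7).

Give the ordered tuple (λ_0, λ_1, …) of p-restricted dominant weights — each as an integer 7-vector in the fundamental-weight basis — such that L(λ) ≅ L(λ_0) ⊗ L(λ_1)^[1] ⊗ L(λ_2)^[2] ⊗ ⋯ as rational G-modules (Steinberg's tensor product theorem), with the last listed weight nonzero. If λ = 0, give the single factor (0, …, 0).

((1, 2, 1, 2, 2, 2, 0), (2, 2, 2, 0, 2, 0, 0))

Compute c_i = Σ_j M_{ij} v_j with v = (0, 1, 2, 27, 8, 15, -7):
  c_1 = (0)·(0) + (2)·(1) + (0)·(2) + (-1)·(27) + (2)·(8) + (2)·(15) + (2)·(-7) = 7
  c_2 = (0)·(0) + (0)·(1) + (0)·(2) + (0)·(27) + (1)·(8) + (0)·(15) + (0)·(-7) = 8
  c_3 = (0)·(0) + (0)·(1) + (0)·(2) + (0)·(27) + (0)·(8) + (0)·(15) + (-1)·(-7) = 7
  c_4 = (-1)·(0) + (0)·(1) + (1)·(2) + (0)·(27) + (0)·(8) + (0)·(15) + (0)·(-7) = 2
  c_5 = (0)·(0) + (0)·(1) + (0)·(2) + (0)·(27) + (0)·(8) + (1)·(15) + (1)·(-7) = 8
  c_6 = (0)·(0) + (-1)·(1) + (0)·(2) + (1)·(27) + (-1)·(8) + (-2)·(15) + (-2)·(-7) = 2
  c_7 = (1)·(0) + (0)·(1) + (0)·(2) + (0)·(27) + (0)·(8) + (0)·(15) + (0)·(-7) = 0
p = 3; digits c_i = Σ_j d_{ij}·3^j, 0 ≤ d_{ij} < 3:
  c_1 = 7 = 1·3^0 + 2·3^1
  c_2 = 8 = 2·3^0 + 2·3^1
  c_3 = 7 = 1·3^0 + 2·3^1
  c_4 = 2 = 2·3^0
  c_5 = 8 = 2·3^0 + 2·3^1
  c_6 = 2 = 2·3^0
  c_7 = 0
p-restricted factor λ_0 = (1, 2, 1, 2, 2, 2, 0)
p-restricted factor λ_1 = (2, 2, 2, 0, 2, 0, 0)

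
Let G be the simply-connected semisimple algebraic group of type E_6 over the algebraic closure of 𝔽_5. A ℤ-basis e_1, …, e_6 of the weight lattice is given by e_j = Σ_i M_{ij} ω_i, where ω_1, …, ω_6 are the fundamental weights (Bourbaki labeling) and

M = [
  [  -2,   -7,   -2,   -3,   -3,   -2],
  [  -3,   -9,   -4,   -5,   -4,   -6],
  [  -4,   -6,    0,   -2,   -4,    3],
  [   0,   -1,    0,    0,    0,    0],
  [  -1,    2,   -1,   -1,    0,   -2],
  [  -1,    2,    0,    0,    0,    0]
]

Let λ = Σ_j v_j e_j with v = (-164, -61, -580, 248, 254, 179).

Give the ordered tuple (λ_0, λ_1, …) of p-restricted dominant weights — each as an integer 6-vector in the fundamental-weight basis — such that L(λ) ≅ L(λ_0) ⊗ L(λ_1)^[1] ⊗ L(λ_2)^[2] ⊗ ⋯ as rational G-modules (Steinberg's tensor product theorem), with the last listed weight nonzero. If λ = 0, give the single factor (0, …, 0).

Converting to the ω-basis (c_i = row i of M dotted with v = (-164, -61, -580, 248, 254, 179)):
  c_1 = (-2)·(-164) + (-7)·(-61) + (-2)·(-580) + (-3)·(248) + (-3)·(254) + (-2)·(179) = 51
  c_2 = (-3)·(-164) + (-9)·(-61) + (-4)·(-580) + (-5)·(248) + (-4)·(254) + (-6)·(179) = 31
  c_3 = (-4)·(-164) + (-6)·(-61) + (0)·(-580) + (-2)·(248) + (-4)·(254) + 3·179 = 47
  c_4 = (0)·(-164) + (-1)·(-61) + (0)·(-580) + 0·248 + 0·254 + 0·179 = 61
  c_5 = (-1)·(-164) + (2)·(-61) + (-1)·(-580) + (-1)·(248) + 0·254 + (-2)·(179) = 16
  c_6 = (-1)·(-164) + (2)·(-61) + (0)·(-580) + 0·248 + 0·254 + 0·179 = 42
Writing each c_i in base p = 5:
  c_1 = 51 = 1·5^0 + 0·5^1 + 2·5^2
  c_2 = 31 = 1·5^0 + 1·5^1 + 1·5^2
  c_3 = 47 = 2·5^0 + 4·5^1 + 1·5^2
  c_4 = 61 = 1·5^0 + 2·5^1 + 2·5^2
  c_5 = 16 = 1·5^0 + 3·5^1
  c_6 = 42 = 2·5^0 + 3·5^1 + 1·5^2
λ_0 = (1, 1, 2, 1, 1, 2)
λ_1 = (0, 1, 4, 2, 3, 3)
λ_2 = (2, 1, 1, 2, 0, 1)

((1, 1, 2, 1, 1, 2), (0, 1, 4, 2, 3, 3), (2, 1, 1, 2, 0, 1))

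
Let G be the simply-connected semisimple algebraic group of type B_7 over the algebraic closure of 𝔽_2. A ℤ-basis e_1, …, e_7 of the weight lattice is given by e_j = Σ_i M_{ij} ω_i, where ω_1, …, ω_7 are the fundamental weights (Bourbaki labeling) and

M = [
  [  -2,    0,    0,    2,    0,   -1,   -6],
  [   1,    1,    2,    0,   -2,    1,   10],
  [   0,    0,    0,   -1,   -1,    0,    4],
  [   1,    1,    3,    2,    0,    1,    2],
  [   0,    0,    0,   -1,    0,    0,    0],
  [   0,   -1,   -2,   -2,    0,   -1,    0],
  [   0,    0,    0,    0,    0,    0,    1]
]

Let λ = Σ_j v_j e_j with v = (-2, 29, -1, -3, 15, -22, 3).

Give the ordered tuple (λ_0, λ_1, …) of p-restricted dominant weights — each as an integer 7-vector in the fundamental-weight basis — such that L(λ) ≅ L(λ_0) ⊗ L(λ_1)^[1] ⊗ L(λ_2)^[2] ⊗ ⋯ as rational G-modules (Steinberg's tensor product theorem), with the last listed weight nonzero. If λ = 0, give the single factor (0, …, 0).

((0, 1, 0, 0, 1, 1, 1), (1, 1, 0, 1, 1, 0, 1))

In the fundamental-weight basis, λ has coordinates c = M·v (v = (-2, 29, -1, -3, 15, -22, 3)):
  c_1 = (-2)·(-2) + 0·29 + (0)·(-1) + (2)·(-3) + 0·15 + (-1)·(-22) + (-6)·(3) = 2
  c_2 = (1)·(-2) + 1·29 + (2)·(-1) + (0)·(-3) + (-2)·(15) + (1)·(-22) + 10·3 = 3
  c_3 = (0)·(-2) + 0·29 + (0)·(-1) + (-1)·(-3) + (-1)·(15) + (0)·(-22) + 4·3 = 0
  c_4 = (1)·(-2) + 1·29 + (3)·(-1) + (2)·(-3) + 0·15 + (1)·(-22) + 2·3 = 2
  c_5 = (0)·(-2) + 0·29 + (0)·(-1) + (-1)·(-3) + 0·15 + (0)·(-22) + 0·3 = 3
  c_6 = (0)·(-2) + (-1)·(29) + (-2)·(-1) + (-2)·(-3) + 0·15 + (-1)·(-22) + 0·3 = 1
  c_7 = (0)·(-2) + 0·29 + (0)·(-1) + (0)·(-3) + 0·15 + (0)·(-22) + 1·3 = 3
Expand coordinatewise in base 2:
  c_1 = 2 = 0·2^0 + 1·2^1
  c_2 = 3 = 1·2^0 + 1·2^1
  c_3 = 0
  c_4 = 2 = 0·2^0 + 1·2^1
  c_5 = 3 = 1·2^0 + 1·2^1
  c_6 = 1 = 1·2^0
  c_7 = 3 = 1·2^0 + 1·2^1
Factor λ_0 = (0, 1, 0, 0, 1, 1, 1)
Factor λ_1 = (1, 1, 0, 1, 1, 0, 1)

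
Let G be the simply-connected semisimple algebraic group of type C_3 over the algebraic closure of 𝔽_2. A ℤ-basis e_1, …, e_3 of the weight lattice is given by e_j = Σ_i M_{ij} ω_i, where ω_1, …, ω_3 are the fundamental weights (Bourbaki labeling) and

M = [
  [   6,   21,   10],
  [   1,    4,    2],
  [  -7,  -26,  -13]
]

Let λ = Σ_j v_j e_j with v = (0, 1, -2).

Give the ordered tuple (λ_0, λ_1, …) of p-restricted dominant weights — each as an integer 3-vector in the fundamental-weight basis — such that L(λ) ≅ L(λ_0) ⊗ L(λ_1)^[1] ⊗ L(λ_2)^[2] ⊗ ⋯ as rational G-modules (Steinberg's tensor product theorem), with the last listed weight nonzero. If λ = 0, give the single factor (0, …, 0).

Converting to the ω-basis (c_i = row i of M dotted with v = (0, 1, -2)):
  c_1 = (6)·(0) + (21)·(1) + (10)·(-2) = 1
  c_2 = (1)·(0) + (4)·(1) + (2)·(-2) = 0
  c_3 = (-7)·(0) + (-26)·(1) + (-13)·(-2) = 0
Base-2 expansion of each c_i:
  c_1 = 1 = 1·2^0
  c_2 = 0
  c_3 = 0
p-restricted factor λ_0 = (1, 0, 0)

((1, 0, 0),)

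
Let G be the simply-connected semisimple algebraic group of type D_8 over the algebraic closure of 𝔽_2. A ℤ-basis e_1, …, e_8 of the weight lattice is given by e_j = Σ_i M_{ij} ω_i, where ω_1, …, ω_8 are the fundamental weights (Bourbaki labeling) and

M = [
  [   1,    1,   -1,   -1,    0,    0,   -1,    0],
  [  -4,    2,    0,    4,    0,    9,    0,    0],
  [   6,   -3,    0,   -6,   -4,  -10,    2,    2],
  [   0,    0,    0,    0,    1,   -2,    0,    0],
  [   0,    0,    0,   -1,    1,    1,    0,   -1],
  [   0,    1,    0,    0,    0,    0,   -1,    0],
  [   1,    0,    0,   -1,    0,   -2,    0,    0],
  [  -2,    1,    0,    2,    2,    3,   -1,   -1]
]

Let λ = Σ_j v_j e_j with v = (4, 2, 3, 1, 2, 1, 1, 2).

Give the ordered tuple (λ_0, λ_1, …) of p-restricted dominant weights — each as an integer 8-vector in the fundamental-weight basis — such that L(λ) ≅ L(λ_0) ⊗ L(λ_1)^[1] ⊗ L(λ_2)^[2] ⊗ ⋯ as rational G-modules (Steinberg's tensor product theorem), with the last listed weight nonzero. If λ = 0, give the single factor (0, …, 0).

In the fundamental-weight basis, λ has coordinates c = M·v (v = (4, 2, 3, 1, 2, 1, 1, 2)):
  c_1 = 1*4 + 1*2 + -1*3 + -1*1 + 0*2 + 0*1 + -1*1 + 0*2 = 1
  c_2 = -4*4 + 2*2 + 0*3 + 4*1 + 0*2 + 9*1 + 0*1 + 0*2 = 1
  c_3 = 6*4 + -3*2 + 0*3 + -6*1 + -4*2 + -10*1 + 2*1 + 2*2 = 0
  c_4 = 0*4 + 0*2 + 0*3 + 0*1 + 1*2 + -2*1 + 0*1 + 0*2 = 0
  c_5 = 0*4 + 0*2 + 0*3 + -1*1 + 1*2 + 1*1 + 0*1 + -1*2 = 0
  c_6 = 0*4 + 1*2 + 0*3 + 0*1 + 0*2 + 0*1 + -1*1 + 0*2 = 1
  c_7 = 1*4 + 0*2 + 0*3 + -1*1 + 0*2 + -2*1 + 0*1 + 0*2 = 1
  c_8 = -2*4 + 1*2 + 0*3 + 2*1 + 2*2 + 3*1 + -1*1 + -1*2 = 0
p = 2; digits c_i = Σ_j d_{ij}·2^j, 0 ≤ d_{ij} < 2:
  c_1 = 1 = 1·2^0
  c_2 = 1 = 1·2^0
  c_3 = 0
  c_4 = 0
  c_5 = 0
  c_6 = 1 = 1·2^0
  c_7 = 1 = 1·2^0
  c_8 = 0
λ_0 = (1, 1, 0, 0, 0, 1, 1, 0)

((1, 1, 0, 0, 0, 1, 1, 0),)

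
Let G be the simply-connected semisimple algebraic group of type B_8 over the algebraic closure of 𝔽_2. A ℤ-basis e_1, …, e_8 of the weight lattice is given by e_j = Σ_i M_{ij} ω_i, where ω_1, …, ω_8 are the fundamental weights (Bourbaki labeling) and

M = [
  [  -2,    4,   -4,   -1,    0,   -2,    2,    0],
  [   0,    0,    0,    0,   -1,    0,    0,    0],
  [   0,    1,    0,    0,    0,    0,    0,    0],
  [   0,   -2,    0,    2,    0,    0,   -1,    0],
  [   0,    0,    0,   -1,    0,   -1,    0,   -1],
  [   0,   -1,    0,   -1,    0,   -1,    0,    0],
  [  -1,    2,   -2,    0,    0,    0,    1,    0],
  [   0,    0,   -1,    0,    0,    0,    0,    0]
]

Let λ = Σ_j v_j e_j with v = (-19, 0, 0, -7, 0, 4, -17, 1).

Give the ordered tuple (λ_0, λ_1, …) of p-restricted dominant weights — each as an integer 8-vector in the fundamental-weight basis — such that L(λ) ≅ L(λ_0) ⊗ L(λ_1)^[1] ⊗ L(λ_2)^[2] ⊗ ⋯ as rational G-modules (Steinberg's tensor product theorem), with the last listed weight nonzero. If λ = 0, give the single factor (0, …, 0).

Compute c_i = Σ_j M_{ij} v_j with v = (-19, 0, 0, -7, 0, 4, -17, 1):
  c_1 = -2*-19 + 4*0 + -4*0 + -1*-7 + 0*0 + -2*4 + 2*-17 + 0*1 = 3
  c_2 = 0*-19 + 0*0 + 0*0 + 0*-7 + -1*0 + 0*4 + 0*-17 + 0*1 = 0
  c_3 = 0*-19 + 1*0 + 0*0 + 0*-7 + 0*0 + 0*4 + 0*-17 + 0*1 = 0
  c_4 = 0*-19 + -2*0 + 0*0 + 2*-7 + 0*0 + 0*4 + -1*-17 + 0*1 = 3
  c_5 = 0*-19 + 0*0 + 0*0 + -1*-7 + 0*0 + -1*4 + 0*-17 + -1*1 = 2
  c_6 = 0*-19 + -1*0 + 0*0 + -1*-7 + 0*0 + -1*4 + 0*-17 + 0*1 = 3
  c_7 = -1*-19 + 2*0 + -2*0 + 0*-7 + 0*0 + 0*4 + 1*-17 + 0*1 = 2
  c_8 = 0*-19 + 0*0 + -1*0 + 0*-7 + 0*0 + 0*4 + 0*-17 + 0*1 = 0
p = 2; digits c_i = Σ_j d_{ij}·2^j, 0 ≤ d_{ij} < 2:
  c_1 = 3 = 1·2^0 + 1·2^1
  c_2 = 0
  c_3 = 0
  c_4 = 3 = 1·2^0 + 1·2^1
  c_5 = 2 = 0·2^0 + 1·2^1
  c_6 = 3 = 1·2^0 + 1·2^1
  c_7 = 2 = 0·2^0 + 1·2^1
  c_8 = 0
p-restricted factor λ_0 = (1, 0, 0, 1, 0, 1, 0, 0)
p-restricted factor λ_1 = (1, 0, 0, 1, 1, 1, 1, 0)

((1, 0, 0, 1, 0, 1, 0, 0), (1, 0, 0, 1, 1, 1, 1, 0))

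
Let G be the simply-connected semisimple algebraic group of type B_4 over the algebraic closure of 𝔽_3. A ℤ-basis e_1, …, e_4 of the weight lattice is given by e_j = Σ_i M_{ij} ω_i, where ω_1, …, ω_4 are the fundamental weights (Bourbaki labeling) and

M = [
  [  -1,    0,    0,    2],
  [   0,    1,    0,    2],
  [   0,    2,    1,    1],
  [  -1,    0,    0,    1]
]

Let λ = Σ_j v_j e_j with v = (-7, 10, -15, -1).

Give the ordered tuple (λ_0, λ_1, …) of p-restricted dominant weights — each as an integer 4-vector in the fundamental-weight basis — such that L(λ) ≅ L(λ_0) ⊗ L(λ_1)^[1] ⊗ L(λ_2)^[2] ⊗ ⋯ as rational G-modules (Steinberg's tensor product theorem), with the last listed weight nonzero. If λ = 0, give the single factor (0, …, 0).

Change of basis e → ω: c = M·v where v = (-7, 10, -15, -1):
  c_1 = -1*-7 + 0*10 + 0*-15 + 2*-1 = 5
  c_2 = 0*-7 + 1*10 + 0*-15 + 2*-1 = 8
  c_3 = 0*-7 + 2*10 + 1*-15 + 1*-1 = 4
  c_4 = -1*-7 + 0*10 + 0*-15 + 1*-1 = 6
Expand coordinatewise in base 3:
  c_1 = 5 = 2·3^0 + 1·3^1
  c_2 = 8 = 2·3^0 + 2·3^1
  c_3 = 4 = 1·3^0 + 1·3^1
  c_4 = 6 = 0·3^0 + 2·3^1
p-restricted factor λ_0 = (2, 2, 1, 0)
p-restricted factor λ_1 = (1, 2, 1, 2)

((2, 2, 1, 0), (1, 2, 1, 2))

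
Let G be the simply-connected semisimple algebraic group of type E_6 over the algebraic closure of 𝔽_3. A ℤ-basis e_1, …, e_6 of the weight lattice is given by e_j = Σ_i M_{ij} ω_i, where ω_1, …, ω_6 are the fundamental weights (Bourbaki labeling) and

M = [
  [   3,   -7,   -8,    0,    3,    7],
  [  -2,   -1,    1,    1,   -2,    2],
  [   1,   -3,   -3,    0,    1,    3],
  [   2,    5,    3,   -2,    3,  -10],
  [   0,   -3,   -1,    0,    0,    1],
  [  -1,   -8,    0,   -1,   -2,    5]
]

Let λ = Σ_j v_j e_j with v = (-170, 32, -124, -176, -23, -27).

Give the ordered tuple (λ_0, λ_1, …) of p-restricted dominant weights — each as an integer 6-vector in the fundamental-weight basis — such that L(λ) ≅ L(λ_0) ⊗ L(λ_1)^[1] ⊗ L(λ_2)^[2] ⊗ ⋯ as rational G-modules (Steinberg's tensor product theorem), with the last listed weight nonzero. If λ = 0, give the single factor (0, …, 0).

((0, 0, 2, 1, 1, 1),)

Compute c_i = Σ_j M_{ij} v_j with v = (-170, 32, -124, -176, -23, -27):
  c_1 = (3)·(-170) + (-7)·(32) + (-8)·(-124) + (0)·(-176) + (3)·(-23) + (7)·(-27) = 0
  c_2 = (-2)·(-170) + (-1)·(32) + (1)·(-124) + (1)·(-176) + (-2)·(-23) + (2)·(-27) = 0
  c_3 = (1)·(-170) + (-3)·(32) + (-3)·(-124) + (0)·(-176) + (1)·(-23) + (3)·(-27) = 2
  c_4 = (2)·(-170) + (5)·(32) + (3)·(-124) + (-2)·(-176) + (3)·(-23) + (-10)·(-27) = 1
  c_5 = (0)·(-170) + (-3)·(32) + (-1)·(-124) + (0)·(-176) + (0)·(-23) + (1)·(-27) = 1
  c_6 = (-1)·(-170) + (-8)·(32) + (0)·(-124) + (-1)·(-176) + (-2)·(-23) + (5)·(-27) = 1
Writing each c_i in base p = 3:
  c_1 = 0
  c_2 = 0
  c_3 = 2 = 2·3^0
  c_4 = 1 = 1·3^0
  c_5 = 1 = 1·3^0
  c_6 = 1 = 1·3^0
Factor λ_0 = (0, 0, 2, 1, 1, 1)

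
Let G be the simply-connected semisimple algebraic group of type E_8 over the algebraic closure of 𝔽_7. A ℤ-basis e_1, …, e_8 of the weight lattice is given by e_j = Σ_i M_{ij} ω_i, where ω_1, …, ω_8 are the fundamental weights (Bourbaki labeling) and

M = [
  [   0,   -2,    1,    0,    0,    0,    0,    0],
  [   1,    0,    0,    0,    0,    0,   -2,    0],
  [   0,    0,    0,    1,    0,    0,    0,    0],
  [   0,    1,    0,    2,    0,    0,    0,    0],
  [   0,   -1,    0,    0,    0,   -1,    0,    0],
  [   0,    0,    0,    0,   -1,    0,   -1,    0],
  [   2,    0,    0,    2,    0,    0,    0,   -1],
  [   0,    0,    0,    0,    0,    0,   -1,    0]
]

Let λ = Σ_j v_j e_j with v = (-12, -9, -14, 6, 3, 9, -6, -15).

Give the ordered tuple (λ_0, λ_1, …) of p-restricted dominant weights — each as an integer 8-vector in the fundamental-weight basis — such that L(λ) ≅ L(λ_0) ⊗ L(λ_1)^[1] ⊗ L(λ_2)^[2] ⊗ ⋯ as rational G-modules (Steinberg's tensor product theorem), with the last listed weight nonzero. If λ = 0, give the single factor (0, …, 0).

((4, 0, 6, 3, 0, 3, 3, 6),)

Compute c_i = Σ_j M_{ij} v_j with v = (-12, -9, -14, 6, 3, 9, -6, -15):
  c_1 = (0)·(-12) + (-2)·(-9) + (1)·(-14) + (0)·(6) + (0)·(3) + (0)·(9) + (0)·(-6) + (0)·(-15) = 4
  c_2 = (1)·(-12) + (0)·(-9) + (0)·(-14) + (0)·(6) + (0)·(3) + (0)·(9) + (-2)·(-6) + (0)·(-15) = 0
  c_3 = (0)·(-12) + (0)·(-9) + (0)·(-14) + (1)·(6) + (0)·(3) + (0)·(9) + (0)·(-6) + (0)·(-15) = 6
  c_4 = (0)·(-12) + (1)·(-9) + (0)·(-14) + (2)·(6) + (0)·(3) + (0)·(9) + (0)·(-6) + (0)·(-15) = 3
  c_5 = (0)·(-12) + (-1)·(-9) + (0)·(-14) + (0)·(6) + (0)·(3) + (-1)·(9) + (0)·(-6) + (0)·(-15) = 0
  c_6 = (0)·(-12) + (0)·(-9) + (0)·(-14) + (0)·(6) + (-1)·(3) + (0)·(9) + (-1)·(-6) + (0)·(-15) = 3
  c_7 = (2)·(-12) + (0)·(-9) + (0)·(-14) + (2)·(6) + (0)·(3) + (0)·(9) + (0)·(-6) + (-1)·(-15) = 3
  c_8 = (0)·(-12) + (0)·(-9) + (0)·(-14) + (0)·(6) + (0)·(3) + (0)·(9) + (-1)·(-6) + (0)·(-15) = 6
Base-7 expansion of each c_i:
  c_1 = 4 = 4·7^0
  c_2 = 0
  c_3 = 6 = 6·7^0
  c_4 = 3 = 3·7^0
  c_5 = 0
  c_6 = 3 = 3·7^0
  c_7 = 3 = 3·7^0
  c_8 = 6 = 6·7^0
λ_0 = (4, 0, 6, 3, 0, 3, 3, 6)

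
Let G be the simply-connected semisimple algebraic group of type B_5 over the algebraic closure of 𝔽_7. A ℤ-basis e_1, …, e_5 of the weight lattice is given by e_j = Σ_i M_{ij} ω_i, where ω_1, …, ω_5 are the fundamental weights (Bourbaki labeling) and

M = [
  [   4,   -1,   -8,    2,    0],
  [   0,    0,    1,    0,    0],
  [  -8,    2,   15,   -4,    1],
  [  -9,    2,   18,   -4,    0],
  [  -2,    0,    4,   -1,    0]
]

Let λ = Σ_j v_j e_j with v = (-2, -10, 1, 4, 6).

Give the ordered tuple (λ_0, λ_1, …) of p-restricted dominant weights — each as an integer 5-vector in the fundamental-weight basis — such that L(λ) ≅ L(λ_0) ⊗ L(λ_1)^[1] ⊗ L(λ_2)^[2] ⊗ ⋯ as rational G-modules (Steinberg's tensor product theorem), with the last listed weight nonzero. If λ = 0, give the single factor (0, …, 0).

((2, 1, 1, 0, 4),)

ω-coordinates c = M·v, v = (-2, -10, 1, 4, 6):
  c_1 = (4)·(-2) + (-1)·(-10) + (-8)·(1) + (2)·(4) + (0)·(6) = 2
  c_2 = (0)·(-2) + (0)·(-10) + (1)·(1) + (0)·(4) + (0)·(6) = 1
  c_3 = (-8)·(-2) + (2)·(-10) + (15)·(1) + (-4)·(4) + (1)·(6) = 1
  c_4 = (-9)·(-2) + (2)·(-10) + (18)·(1) + (-4)·(4) + (0)·(6) = 0
  c_5 = (-2)·(-2) + (0)·(-10) + (4)·(1) + (-1)·(4) + (0)·(6) = 4
Expand coordinatewise in base 7:
  c_1 = 2 = 2·7^0
  c_2 = 1 = 1·7^0
  c_3 = 1 = 1·7^0
  c_4 = 0
  c_5 = 4 = 4·7^0
Factor λ_0 = (2, 1, 1, 0, 4)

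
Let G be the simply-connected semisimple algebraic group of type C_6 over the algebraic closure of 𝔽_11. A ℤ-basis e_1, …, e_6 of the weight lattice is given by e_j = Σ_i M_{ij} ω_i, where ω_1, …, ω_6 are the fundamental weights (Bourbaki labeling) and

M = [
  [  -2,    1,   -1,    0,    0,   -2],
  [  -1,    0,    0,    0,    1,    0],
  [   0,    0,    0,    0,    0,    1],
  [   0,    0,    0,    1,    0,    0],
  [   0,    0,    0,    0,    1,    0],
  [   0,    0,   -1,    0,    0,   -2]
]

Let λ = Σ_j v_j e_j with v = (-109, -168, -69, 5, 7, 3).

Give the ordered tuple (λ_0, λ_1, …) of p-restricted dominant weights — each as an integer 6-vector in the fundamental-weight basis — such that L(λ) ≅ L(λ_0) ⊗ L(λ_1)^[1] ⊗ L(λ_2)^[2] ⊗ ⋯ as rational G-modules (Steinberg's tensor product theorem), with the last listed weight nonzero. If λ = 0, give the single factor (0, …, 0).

In the fundamental-weight basis, λ has coordinates c = M·v (v = (-109, -168, -69, 5, 7, 3)):
  c_1 = (-2)·(-109) + (1)·(-168) + (-1)·(-69) + 0·5 + 0·7 + (-2)·(3) = 113
  c_2 = (-1)·(-109) + (0)·(-168) + (0)·(-69) + 0·5 + 1·7 + 0·3 = 116
  c_3 = (0)·(-109) + (0)·(-168) + (0)·(-69) + 0·5 + 0·7 + 1·3 = 3
  c_4 = (0)·(-109) + (0)·(-168) + (0)·(-69) + 1·5 + 0·7 + 0·3 = 5
  c_5 = (0)·(-109) + (0)·(-168) + (0)·(-69) + 0·5 + 1·7 + 0·3 = 7
  c_6 = (0)·(-109) + (0)·(-168) + (-1)·(-69) + 0·5 + 0·7 + (-2)·(3) = 63
Base-11 expansion of each c_i:
  c_1 = 113 = 3·11^0 + 10·11^1
  c_2 = 116 = 6·11^0 + 10·11^1
  c_3 = 3 = 3·11^0
  c_4 = 5 = 5·11^0
  c_5 = 7 = 7·11^0
  c_6 = 63 = 8·11^0 + 5·11^1
Factor λ_0 = (3, 6, 3, 5, 7, 8)
Factor λ_1 = (10, 10, 0, 0, 0, 5)

((3, 6, 3, 5, 7, 8), (10, 10, 0, 0, 0, 5))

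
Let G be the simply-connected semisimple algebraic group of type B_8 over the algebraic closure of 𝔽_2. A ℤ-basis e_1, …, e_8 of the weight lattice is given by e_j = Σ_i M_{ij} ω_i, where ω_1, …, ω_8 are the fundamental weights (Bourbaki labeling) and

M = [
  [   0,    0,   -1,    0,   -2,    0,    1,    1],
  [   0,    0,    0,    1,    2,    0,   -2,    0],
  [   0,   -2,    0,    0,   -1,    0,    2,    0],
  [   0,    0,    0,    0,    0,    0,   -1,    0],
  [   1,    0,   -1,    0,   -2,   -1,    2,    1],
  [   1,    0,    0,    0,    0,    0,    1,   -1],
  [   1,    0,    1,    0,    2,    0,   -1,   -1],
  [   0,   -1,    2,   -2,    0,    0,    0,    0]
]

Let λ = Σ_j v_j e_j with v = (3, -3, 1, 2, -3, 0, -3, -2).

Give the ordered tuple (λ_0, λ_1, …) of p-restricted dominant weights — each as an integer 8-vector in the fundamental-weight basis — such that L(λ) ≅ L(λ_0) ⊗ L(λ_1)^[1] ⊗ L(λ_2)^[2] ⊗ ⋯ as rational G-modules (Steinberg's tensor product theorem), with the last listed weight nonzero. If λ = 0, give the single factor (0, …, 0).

Change of basis e → ω: c = M·v where v = (3, -3, 1, 2, -3, 0, -3, -2):
  c_1 = 0*3 + 0*-3 + -1*1 + 0*2 + -2*-3 + 0*0 + 1*-3 + 1*-2 = 0
  c_2 = 0*3 + 0*-3 + 0*1 + 1*2 + 2*-3 + 0*0 + -2*-3 + 0*-2 = 2
  c_3 = 0*3 + -2*-3 + 0*1 + 0*2 + -1*-3 + 0*0 + 2*-3 + 0*-2 = 3
  c_4 = 0*3 + 0*-3 + 0*1 + 0*2 + 0*-3 + 0*0 + -1*-3 + 0*-2 = 3
  c_5 = 1*3 + 0*-3 + -1*1 + 0*2 + -2*-3 + -1*0 + 2*-3 + 1*-2 = 0
  c_6 = 1*3 + 0*-3 + 0*1 + 0*2 + 0*-3 + 0*0 + 1*-3 + -1*-2 = 2
  c_7 = 1*3 + 0*-3 + 1*1 + 0*2 + 2*-3 + 0*0 + -1*-3 + -1*-2 = 3
  c_8 = 0*3 + -1*-3 + 2*1 + -2*2 + 0*-3 + 0*0 + 0*-3 + 0*-2 = 1
Base-2 expansion of each c_i:
  c_1 = 0
  c_2 = 2 = 0·2^0 + 1·2^1
  c_3 = 3 = 1·2^0 + 1·2^1
  c_4 = 3 = 1·2^0 + 1·2^1
  c_5 = 0
  c_6 = 2 = 0·2^0 + 1·2^1
  c_7 = 3 = 1·2^0 + 1·2^1
  c_8 = 1 = 1·2^0
λ_0 = (0, 0, 1, 1, 0, 0, 1, 1)
λ_1 = (0, 1, 1, 1, 0, 1, 1, 0)

((0, 0, 1, 1, 0, 0, 1, 1), (0, 1, 1, 1, 0, 1, 1, 0))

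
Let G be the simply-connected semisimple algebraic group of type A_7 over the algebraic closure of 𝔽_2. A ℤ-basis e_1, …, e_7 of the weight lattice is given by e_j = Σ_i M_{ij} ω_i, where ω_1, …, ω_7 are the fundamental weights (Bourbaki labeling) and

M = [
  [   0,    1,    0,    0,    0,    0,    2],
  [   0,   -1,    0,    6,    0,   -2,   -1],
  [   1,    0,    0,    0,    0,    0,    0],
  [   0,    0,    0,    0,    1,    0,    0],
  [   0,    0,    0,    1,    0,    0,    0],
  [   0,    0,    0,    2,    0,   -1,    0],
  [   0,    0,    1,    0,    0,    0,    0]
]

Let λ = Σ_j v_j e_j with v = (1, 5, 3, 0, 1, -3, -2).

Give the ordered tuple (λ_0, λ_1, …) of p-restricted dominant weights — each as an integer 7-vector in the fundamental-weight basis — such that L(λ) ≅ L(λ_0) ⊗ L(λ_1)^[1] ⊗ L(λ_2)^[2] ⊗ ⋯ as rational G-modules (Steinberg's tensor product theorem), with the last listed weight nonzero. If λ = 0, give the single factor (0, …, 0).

((1, 1, 1, 1, 0, 1, 1), (0, 1, 0, 0, 0, 1, 1))

In the fundamental-weight basis, λ has coordinates c = M·v (v = (1, 5, 3, 0, 1, -3, -2)):
  c_1 = 0·1 + 1·5 + 0·3 + 0·0 + 0·1 + (0)·(-3) + (2)·(-2) = 1
  c_2 = 0·1 + (-1)·(5) + 0·3 + 6·0 + 0·1 + (-2)·(-3) + (-1)·(-2) = 3
  c_3 = 1·1 + 0·5 + 0·3 + 0·0 + 0·1 + (0)·(-3) + (0)·(-2) = 1
  c_4 = 0·1 + 0·5 + 0·3 + 0·0 + 1·1 + (0)·(-3) + (0)·(-2) = 1
  c_5 = 0·1 + 0·5 + 0·3 + 1·0 + 0·1 + (0)·(-3) + (0)·(-2) = 0
  c_6 = 0·1 + 0·5 + 0·3 + 2·0 + 0·1 + (-1)·(-3) + (0)·(-2) = 3
  c_7 = 0·1 + 0·5 + 1·3 + 0·0 + 0·1 + (0)·(-3) + (0)·(-2) = 3
Base-2 expansion of each c_i:
  c_1 = 1 = 1·2^0
  c_2 = 3 = 1·2^0 + 1·2^1
  c_3 = 1 = 1·2^0
  c_4 = 1 = 1·2^0
  c_5 = 0
  c_6 = 3 = 1·2^0 + 1·2^1
  c_7 = 3 = 1·2^0 + 1·2^1
λ_0 = (1, 1, 1, 1, 0, 1, 1)
λ_1 = (0, 1, 0, 0, 0, 1, 1)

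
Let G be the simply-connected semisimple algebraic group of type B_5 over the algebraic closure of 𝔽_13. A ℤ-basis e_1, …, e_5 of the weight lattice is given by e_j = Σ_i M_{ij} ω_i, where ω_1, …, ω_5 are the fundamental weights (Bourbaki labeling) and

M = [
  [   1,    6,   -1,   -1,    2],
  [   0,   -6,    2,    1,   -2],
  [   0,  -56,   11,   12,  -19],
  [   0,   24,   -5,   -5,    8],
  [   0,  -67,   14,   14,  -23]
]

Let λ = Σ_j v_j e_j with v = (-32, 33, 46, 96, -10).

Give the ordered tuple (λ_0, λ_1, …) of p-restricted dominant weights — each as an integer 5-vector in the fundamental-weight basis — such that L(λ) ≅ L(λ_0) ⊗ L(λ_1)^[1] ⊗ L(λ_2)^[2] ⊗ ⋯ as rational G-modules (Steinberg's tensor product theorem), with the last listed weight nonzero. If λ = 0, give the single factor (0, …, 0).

Compute c_i = Σ_j M_{ij} v_j with v = (-32, 33, 46, 96, -10):
  c_1 = 1*-32 + 6*33 + -1*46 + -1*96 + 2*-10 = 4
  c_2 = 0*-32 + -6*33 + 2*46 + 1*96 + -2*-10 = 10
  c_3 = 0*-32 + -56*33 + 11*46 + 12*96 + -19*-10 = 0
  c_4 = 0*-32 + 24*33 + -5*46 + -5*96 + 8*-10 = 2
  c_5 = 0*-32 + -67*33 + 14*46 + 14*96 + -23*-10 = 7
Expand coordinatewise in base 13:
  c_1 = 4 = 4·13^0
  c_2 = 10 = 10·13^0
  c_3 = 0
  c_4 = 2 = 2·13^0
  c_5 = 7 = 7·13^0
Factor λ_0 = (4, 10, 0, 2, 7)

((4, 10, 0, 2, 7),)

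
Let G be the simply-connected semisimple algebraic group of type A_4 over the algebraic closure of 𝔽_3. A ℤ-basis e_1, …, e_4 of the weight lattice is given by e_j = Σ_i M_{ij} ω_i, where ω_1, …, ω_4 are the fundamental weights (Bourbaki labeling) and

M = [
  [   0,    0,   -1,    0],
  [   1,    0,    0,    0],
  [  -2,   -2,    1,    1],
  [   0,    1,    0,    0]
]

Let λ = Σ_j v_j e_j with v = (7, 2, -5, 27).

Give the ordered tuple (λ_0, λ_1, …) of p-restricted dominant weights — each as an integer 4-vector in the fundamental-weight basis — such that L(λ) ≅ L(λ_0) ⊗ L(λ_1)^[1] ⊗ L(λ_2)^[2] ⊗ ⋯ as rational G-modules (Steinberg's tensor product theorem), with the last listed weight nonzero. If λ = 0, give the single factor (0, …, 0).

((2, 1, 1, 2), (1, 2, 1, 0))

Converting to the ω-basis (c_i = row i of M dotted with v = (7, 2, -5, 27)):
  c_1 = 0*7 + 0*2 + -1*-5 + 0*27 = 5
  c_2 = 1*7 + 0*2 + 0*-5 + 0*27 = 7
  c_3 = -2*7 + -2*2 + 1*-5 + 1*27 = 4
  c_4 = 0*7 + 1*2 + 0*-5 + 0*27 = 2
Expand coordinatewise in base 3:
  c_1 = 5 = 2·3^0 + 1·3^1
  c_2 = 7 = 1·3^0 + 2·3^1
  c_3 = 4 = 1·3^0 + 1·3^1
  c_4 = 2 = 2·3^0
Factor λ_0 = (2, 1, 1, 2)
Factor λ_1 = (1, 2, 1, 0)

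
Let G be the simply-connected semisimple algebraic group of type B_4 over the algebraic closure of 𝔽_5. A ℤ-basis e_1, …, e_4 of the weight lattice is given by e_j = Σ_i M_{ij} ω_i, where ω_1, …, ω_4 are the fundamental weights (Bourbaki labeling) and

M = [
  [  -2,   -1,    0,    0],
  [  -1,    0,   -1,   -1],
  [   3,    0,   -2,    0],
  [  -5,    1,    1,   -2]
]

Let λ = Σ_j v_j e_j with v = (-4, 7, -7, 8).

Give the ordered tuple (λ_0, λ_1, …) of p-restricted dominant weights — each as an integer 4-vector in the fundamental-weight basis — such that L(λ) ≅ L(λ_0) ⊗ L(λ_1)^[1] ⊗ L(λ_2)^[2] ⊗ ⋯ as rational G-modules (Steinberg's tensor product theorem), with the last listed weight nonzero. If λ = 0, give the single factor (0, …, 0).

((1, 3, 2, 4),)

Converting to the ω-basis (c_i = row i of M dotted with v = (-4, 7, -7, 8)):
  c_1 = (-2)·(-4) + (-1)·(7) + (0)·(-7) + (0)·(8) = 1
  c_2 = (-1)·(-4) + (0)·(7) + (-1)·(-7) + (-1)·(8) = 3
  c_3 = (3)·(-4) + (0)·(7) + (-2)·(-7) + (0)·(8) = 2
  c_4 = (-5)·(-4) + (1)·(7) + (1)·(-7) + (-2)·(8) = 4
Writing each c_i in base p = 5:
  c_1 = 1 = 1·5^0
  c_2 = 3 = 3·5^0
  c_3 = 2 = 2·5^0
  c_4 = 4 = 4·5^0
p-restricted factor λ_0 = (1, 3, 2, 4)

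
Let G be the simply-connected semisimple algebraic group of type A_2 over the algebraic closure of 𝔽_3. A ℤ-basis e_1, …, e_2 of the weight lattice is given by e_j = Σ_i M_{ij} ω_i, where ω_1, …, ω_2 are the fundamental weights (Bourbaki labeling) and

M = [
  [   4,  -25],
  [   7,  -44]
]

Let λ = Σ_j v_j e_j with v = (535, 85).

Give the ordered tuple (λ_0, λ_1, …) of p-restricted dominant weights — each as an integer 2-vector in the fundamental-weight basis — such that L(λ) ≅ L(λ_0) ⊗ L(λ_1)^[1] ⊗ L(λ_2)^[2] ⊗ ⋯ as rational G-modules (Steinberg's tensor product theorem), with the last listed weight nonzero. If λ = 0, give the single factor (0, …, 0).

((0, 2), (2, 1), (1, 0))

Converting to the ω-basis (c_i = row i of M dotted with v = (535, 85)):
  c_1 = (4)·(535) + (-25)·(85) = 15
  c_2 = (7)·(535) + (-44)·(85) = 5
Base-3 expansion of each c_i:
  c_1 = 15 = 0·3^0 + 2·3^1 + 1·3^2
  c_2 = 5 = 2·3^0 + 1·3^1
p-restricted factor λ_0 = (0, 2)
p-restricted factor λ_1 = (2, 1)
p-restricted factor λ_2 = (1, 0)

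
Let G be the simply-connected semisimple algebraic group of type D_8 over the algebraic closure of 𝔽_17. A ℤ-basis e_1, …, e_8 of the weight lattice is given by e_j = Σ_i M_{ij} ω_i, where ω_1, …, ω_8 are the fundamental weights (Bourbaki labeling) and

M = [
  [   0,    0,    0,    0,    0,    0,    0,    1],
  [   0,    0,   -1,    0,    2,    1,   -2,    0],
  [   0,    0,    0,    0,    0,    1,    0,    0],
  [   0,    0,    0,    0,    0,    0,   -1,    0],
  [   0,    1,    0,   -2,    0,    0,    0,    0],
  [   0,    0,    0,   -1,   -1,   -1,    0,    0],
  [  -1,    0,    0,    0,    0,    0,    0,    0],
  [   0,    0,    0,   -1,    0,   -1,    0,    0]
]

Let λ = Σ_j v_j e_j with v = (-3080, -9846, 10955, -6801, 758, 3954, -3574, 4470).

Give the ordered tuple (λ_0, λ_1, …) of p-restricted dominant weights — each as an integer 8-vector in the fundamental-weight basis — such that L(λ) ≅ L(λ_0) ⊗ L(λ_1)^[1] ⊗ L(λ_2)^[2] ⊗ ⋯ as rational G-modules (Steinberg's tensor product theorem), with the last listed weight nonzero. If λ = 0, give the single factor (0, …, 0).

((16, 14, 10, 4, 16, 15, 3, 8), (7, 12, 11, 6, 16, 3, 11, 14), (15, 5, 13, 12, 12, 7, 10, 9))

ω-coordinates c = M·v, v = (-3080, -9846, 10955, -6801, 758, 3954, -3574, 4470):
  c_1 = 0*-3080 + 0*-9846 + 0*10955 + 0*-6801 + 0*758 + 0*3954 + 0*-3574 + 1*4470 = 4470
  c_2 = 0*-3080 + 0*-9846 + -1*10955 + 0*-6801 + 2*758 + 1*3954 + -2*-3574 + 0*4470 = 1663
  c_3 = 0*-3080 + 0*-9846 + 0*10955 + 0*-6801 + 0*758 + 1*3954 + 0*-3574 + 0*4470 = 3954
  c_4 = 0*-3080 + 0*-9846 + 0*10955 + 0*-6801 + 0*758 + 0*3954 + -1*-3574 + 0*4470 = 3574
  c_5 = 0*-3080 + 1*-9846 + 0*10955 + -2*-6801 + 0*758 + 0*3954 + 0*-3574 + 0*4470 = 3756
  c_6 = 0*-3080 + 0*-9846 + 0*10955 + -1*-6801 + -1*758 + -1*3954 + 0*-3574 + 0*4470 = 2089
  c_7 = -1*-3080 + 0*-9846 + 0*10955 + 0*-6801 + 0*758 + 0*3954 + 0*-3574 + 0*4470 = 3080
  c_8 = 0*-3080 + 0*-9846 + 0*10955 + -1*-6801 + 0*758 + -1*3954 + 0*-3574 + 0*4470 = 2847
Base-17 expansion of each c_i:
  c_1 = 4470 = 16·17^0 + 7·17^1 + 15·17^2
  c_2 = 1663 = 14·17^0 + 12·17^1 + 5·17^2
  c_3 = 3954 = 10·17^0 + 11·17^1 + 13·17^2
  c_4 = 3574 = 4·17^0 + 6·17^1 + 12·17^2
  c_5 = 3756 = 16·17^0 + 16·17^1 + 12·17^2
  c_6 = 2089 = 15·17^0 + 3·17^1 + 7·17^2
  c_7 = 3080 = 3·17^0 + 11·17^1 + 10·17^2
  c_8 = 2847 = 8·17^0 + 14·17^1 + 9·17^2
Factor λ_0 = (16, 14, 10, 4, 16, 15, 3, 8)
Factor λ_1 = (7, 12, 11, 6, 16, 3, 11, 14)
Factor λ_2 = (15, 5, 13, 12, 12, 7, 10, 9)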